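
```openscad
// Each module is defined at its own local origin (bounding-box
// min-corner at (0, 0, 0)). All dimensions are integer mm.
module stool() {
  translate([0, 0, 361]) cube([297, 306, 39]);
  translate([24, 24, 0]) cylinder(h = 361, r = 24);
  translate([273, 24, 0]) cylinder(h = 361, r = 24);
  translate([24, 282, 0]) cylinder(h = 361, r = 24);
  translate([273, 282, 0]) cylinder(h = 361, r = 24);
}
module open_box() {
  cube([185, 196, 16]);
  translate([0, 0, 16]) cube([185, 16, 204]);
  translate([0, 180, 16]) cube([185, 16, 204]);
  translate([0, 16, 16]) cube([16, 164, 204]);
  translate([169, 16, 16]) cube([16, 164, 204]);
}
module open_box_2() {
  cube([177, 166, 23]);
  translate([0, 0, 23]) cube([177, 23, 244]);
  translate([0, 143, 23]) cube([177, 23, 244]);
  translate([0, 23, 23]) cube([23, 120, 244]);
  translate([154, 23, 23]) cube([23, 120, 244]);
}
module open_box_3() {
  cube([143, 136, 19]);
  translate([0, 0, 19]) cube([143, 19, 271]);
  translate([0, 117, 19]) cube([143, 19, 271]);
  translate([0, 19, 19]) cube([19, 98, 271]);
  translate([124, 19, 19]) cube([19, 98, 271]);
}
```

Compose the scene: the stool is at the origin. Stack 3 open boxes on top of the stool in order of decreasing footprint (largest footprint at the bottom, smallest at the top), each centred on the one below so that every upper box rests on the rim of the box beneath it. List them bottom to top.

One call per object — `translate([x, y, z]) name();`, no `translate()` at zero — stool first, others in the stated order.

stool();
translate([56, 55, 400]) open_box();
translate([60, 70, 620]) open_box_2();
translate([77, 85, 887]) open_box_3();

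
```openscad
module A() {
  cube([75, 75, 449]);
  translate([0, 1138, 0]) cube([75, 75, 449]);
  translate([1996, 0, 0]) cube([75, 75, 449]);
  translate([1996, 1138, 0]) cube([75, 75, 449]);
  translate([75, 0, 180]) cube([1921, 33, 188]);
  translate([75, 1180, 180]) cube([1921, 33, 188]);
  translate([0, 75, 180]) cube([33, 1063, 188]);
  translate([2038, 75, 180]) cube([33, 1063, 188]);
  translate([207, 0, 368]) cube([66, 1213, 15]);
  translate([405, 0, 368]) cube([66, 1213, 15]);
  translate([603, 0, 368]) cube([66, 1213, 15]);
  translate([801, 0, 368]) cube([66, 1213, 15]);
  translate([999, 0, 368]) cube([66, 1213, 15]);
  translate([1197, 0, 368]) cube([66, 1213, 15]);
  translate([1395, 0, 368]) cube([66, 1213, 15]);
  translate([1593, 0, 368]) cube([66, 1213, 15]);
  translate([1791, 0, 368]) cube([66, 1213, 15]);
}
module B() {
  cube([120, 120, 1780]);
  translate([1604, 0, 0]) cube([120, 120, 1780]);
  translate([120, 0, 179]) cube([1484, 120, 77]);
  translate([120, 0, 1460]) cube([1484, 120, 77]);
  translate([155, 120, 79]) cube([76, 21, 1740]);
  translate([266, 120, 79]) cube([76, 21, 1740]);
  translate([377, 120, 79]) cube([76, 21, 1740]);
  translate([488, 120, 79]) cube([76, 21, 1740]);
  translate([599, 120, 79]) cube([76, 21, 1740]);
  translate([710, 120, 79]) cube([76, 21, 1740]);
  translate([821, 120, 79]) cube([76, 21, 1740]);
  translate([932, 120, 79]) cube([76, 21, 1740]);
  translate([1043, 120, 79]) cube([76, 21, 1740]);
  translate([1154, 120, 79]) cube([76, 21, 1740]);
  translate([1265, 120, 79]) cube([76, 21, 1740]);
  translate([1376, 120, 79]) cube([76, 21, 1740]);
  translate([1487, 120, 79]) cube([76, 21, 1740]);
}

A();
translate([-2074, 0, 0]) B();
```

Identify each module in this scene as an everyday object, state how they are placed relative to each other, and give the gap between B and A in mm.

The fence section's nearest face is 350 mm from the bed frame's −x face.

A is a bed frame. B is a fence section. The fence section is on the floor beside the bed frame on its −x side. The gap between the fence section and the bed frame is 350 mm.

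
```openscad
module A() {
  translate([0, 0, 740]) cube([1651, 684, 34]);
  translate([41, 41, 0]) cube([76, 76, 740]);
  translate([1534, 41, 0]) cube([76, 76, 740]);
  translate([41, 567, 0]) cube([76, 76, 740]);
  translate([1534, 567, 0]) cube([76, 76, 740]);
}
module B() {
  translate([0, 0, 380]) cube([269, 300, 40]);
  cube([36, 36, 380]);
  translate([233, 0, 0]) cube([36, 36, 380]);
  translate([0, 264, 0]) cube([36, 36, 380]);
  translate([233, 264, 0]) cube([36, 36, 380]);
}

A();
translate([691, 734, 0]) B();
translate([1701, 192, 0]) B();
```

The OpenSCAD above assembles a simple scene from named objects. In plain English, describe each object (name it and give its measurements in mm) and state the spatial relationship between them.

A is a table with a 1651×684 mm rectangular top, 34 mm thick, top surface at z = 774 mm, supported by four 76×76 mm square legs, each inset 41 mm from the nearest pair of top edges, running from the floor.

B is a four-legged stool. The seat is a 269×300×40 mm slab whose top surface is at z = 420 mm; four square legs, each 36×36 mm in cross-section, run from the floor (z = 0) to the underside of the seat, each flush with a corner of the seat.

Two stools sit around the table at the +y, +x sides.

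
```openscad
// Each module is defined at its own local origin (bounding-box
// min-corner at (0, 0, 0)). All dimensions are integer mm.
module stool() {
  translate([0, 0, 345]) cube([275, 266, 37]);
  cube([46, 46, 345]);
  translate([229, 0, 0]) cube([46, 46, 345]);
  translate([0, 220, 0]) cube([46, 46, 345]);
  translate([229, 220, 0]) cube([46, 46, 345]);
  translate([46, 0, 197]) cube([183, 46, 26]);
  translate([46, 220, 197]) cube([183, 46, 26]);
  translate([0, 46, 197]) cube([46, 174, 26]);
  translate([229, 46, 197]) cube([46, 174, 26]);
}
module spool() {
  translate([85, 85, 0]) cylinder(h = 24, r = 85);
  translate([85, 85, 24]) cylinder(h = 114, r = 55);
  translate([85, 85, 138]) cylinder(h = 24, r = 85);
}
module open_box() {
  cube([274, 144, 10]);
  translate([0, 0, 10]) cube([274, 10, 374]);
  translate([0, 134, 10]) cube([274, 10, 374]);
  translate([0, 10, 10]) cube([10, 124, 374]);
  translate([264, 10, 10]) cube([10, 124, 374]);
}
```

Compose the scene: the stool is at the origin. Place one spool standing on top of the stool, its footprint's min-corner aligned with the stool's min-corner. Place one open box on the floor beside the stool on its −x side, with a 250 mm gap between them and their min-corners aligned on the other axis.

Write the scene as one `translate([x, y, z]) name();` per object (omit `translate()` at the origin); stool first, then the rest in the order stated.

stool();
translate([0, 0, 382]) spool();
translate([-524, 0, 0]) open_box();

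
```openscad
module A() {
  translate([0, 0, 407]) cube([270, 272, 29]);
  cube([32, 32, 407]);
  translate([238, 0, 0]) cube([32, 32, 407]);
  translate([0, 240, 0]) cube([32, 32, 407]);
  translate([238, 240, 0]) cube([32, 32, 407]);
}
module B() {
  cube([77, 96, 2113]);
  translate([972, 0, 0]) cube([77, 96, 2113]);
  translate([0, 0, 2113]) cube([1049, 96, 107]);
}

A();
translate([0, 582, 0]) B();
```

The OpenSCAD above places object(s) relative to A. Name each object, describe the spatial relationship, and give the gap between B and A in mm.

The door frame's nearest face is 310 mm from the stool's +y face.

A is a stool. B is a door frame. The door frame is on the floor beside the stool on its +y side. The gap between the door frame and the stool is 310 mm.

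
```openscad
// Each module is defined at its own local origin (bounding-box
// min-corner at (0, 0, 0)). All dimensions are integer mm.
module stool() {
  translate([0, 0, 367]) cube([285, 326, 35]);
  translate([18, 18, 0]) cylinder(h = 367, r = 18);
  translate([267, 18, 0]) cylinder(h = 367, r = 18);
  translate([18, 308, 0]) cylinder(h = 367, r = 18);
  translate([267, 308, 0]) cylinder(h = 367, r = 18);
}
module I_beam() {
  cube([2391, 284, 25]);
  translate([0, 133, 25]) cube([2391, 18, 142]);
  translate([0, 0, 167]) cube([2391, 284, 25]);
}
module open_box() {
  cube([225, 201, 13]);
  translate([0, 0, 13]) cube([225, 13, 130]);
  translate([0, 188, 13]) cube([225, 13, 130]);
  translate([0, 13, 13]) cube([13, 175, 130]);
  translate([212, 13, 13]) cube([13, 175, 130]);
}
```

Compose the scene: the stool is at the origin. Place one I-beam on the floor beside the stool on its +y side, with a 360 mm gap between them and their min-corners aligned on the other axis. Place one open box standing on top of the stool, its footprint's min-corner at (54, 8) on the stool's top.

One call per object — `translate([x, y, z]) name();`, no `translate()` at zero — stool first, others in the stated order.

stool();
translate([0, 686, 0]) I_beam();
translate([54, 8, 402]) open_box();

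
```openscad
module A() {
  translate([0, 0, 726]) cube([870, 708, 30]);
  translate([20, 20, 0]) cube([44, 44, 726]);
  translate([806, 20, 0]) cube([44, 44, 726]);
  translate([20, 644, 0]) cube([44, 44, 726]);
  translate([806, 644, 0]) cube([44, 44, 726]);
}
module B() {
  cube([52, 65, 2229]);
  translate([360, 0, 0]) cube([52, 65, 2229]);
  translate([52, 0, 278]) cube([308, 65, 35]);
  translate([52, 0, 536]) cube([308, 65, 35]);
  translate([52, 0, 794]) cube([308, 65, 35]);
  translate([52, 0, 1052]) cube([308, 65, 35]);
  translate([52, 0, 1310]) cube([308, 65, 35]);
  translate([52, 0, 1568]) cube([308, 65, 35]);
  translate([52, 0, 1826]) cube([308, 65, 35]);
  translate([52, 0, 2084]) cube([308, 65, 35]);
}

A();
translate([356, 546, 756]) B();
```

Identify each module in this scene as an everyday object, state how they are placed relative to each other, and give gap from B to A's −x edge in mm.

The ladder's min-x is at 356; the table's min-x is 0; gap = 356 mm.

A is a table. B is a ladder. The ladder is on top of the table. The gap from the ladder to the table's −x edge is 356 mm.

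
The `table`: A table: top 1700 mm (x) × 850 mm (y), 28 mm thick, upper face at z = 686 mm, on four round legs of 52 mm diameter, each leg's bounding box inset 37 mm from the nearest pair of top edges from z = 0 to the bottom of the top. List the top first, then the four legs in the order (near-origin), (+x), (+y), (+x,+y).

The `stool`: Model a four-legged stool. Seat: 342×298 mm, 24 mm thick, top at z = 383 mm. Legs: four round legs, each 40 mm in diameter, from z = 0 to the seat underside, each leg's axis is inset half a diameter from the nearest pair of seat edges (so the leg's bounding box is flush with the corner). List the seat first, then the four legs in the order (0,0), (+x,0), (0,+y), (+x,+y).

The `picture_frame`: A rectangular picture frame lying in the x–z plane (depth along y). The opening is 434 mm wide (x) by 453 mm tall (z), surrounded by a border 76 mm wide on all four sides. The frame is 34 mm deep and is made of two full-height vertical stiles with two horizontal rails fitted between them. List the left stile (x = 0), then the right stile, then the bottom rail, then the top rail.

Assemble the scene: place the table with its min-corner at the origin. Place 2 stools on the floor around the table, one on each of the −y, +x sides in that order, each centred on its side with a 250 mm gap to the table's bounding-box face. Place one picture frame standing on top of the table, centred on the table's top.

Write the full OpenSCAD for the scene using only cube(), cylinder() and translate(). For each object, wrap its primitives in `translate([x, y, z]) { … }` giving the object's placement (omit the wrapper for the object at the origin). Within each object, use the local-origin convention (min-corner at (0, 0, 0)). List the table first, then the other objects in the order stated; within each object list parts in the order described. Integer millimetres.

translate([0, 0, 658]) cube([1700, 850, 28]);
translate([63, 63, 0]) cylinder(h = 658, r = 26);
translate([1637, 63, 0]) cylinder(h = 658, r = 26);
translate([63, 787, 0]) cylinder(h = 658, r = 26);
translate([1637, 787, 0]) cylinder(h = 658, r = 26);
translate([679, -548, 0]) {
  translate([0, 0, 359]) cube([342, 298, 24]);
  translate([20, 20, 0]) cylinder(h = 359, r = 20);
  translate([322, 20, 0]) cylinder(h = 359, r = 20);
  translate([20, 278, 0]) cylinder(h = 359, r = 20);
  translate([322, 278, 0]) cylinder(h = 359, r = 20);
}
translate([1950, 276, 0]) {
  translate([0, 0, 359]) cube([342, 298, 24]);
  translate([20, 20, 0]) cylinder(h = 359, r = 20);
  translate([322, 20, 0]) cylinder(h = 359, r = 20);
  translate([20, 278, 0]) cylinder(h = 359, r = 20);
  translate([322, 278, 0]) cylinder(h = 359, r = 20);
}
translate([557, 408, 686]) {
  cube([76, 34, 605]);
  translate([510, 0, 0]) cube([76, 34, 605]);
  translate([76, 0, 0]) cube([434, 34, 76]);
  translate([76, 0, 529]) cube([434, 34, 76]);
}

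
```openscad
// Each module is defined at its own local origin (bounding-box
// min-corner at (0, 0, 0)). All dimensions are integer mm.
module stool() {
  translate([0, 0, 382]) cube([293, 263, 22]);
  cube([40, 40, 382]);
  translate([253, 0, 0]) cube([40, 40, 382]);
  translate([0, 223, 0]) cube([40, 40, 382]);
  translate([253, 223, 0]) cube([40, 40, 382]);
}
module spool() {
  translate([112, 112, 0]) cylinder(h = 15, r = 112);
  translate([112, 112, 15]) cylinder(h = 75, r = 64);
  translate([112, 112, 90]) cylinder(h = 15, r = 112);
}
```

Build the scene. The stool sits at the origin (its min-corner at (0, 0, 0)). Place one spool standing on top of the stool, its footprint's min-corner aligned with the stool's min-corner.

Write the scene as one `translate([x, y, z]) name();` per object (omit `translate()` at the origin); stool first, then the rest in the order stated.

stool();
translate([0, 0, 404]) spool();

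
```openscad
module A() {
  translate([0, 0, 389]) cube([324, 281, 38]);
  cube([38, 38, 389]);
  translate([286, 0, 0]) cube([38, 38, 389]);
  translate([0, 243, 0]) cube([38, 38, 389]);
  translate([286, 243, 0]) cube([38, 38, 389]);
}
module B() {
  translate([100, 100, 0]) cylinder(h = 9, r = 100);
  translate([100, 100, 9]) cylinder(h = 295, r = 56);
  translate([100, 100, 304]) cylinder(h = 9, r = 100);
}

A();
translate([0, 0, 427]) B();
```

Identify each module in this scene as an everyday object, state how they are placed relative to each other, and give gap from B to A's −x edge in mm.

The spool's min-x is at 0; the stool's min-x is 0; gap = 0 mm.

A is a stool. B is a spool. The spool is on top of the stool. The gap from the spool to the stool's −x edge is 0 mm.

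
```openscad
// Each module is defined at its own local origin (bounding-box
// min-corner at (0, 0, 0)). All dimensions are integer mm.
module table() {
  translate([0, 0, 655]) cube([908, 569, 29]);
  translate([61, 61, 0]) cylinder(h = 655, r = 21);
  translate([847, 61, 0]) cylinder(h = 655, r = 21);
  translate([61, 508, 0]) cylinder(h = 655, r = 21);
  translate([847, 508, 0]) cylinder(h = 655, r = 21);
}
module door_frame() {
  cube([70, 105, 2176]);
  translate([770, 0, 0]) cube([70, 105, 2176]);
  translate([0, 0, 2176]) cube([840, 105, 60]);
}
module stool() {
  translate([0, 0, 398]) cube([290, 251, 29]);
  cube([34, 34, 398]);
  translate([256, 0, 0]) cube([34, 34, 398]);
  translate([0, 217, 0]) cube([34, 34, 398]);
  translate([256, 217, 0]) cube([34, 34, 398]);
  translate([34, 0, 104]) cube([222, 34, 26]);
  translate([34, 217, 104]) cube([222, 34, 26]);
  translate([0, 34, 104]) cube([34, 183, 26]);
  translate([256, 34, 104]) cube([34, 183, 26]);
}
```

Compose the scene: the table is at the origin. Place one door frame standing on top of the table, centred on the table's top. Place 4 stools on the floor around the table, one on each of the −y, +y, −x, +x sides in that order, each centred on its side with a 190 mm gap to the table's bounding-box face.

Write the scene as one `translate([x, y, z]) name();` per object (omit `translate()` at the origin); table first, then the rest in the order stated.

table();
translate([34, 232, 684]) door_frame();
translate([309, -441, 0]) stool();
translate([309, 759, 0]) stool();
translate([-480, 159, 0]) stool();
translate([1098, 159, 0]) stool();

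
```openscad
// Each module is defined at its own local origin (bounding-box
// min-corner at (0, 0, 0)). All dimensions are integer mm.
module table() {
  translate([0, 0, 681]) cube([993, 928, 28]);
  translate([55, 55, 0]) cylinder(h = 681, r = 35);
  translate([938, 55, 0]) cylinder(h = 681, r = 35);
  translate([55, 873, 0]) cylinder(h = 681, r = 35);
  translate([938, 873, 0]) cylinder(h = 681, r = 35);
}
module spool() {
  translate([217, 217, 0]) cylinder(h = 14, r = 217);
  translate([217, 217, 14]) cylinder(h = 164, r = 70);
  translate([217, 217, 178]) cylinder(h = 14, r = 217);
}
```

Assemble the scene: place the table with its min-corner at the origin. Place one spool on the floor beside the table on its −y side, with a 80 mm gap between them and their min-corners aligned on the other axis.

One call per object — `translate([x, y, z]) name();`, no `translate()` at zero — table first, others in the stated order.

table();
translate([0, -514, 0]) spool();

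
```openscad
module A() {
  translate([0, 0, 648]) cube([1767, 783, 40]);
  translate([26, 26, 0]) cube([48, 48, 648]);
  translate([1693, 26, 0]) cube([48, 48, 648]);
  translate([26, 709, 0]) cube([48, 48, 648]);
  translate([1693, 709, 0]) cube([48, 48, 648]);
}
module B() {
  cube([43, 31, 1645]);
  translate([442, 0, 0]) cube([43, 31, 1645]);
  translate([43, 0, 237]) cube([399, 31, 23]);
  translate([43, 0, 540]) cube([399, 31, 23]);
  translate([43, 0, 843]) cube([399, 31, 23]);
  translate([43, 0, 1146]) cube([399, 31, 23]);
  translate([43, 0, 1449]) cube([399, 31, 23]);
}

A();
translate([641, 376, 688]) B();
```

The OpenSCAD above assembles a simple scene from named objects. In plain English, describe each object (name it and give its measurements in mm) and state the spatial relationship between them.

A is a table: top 1767 mm (x) × 783 mm (y), 40 mm thick, upper face at z = 688 mm, on four 48×48 mm square legs, each inset 26 mm from the nearest pair of top edges, running from z = 0 to the bottom of the top.

B is a wooden ladder with two side rails of 43×31 mm section and 1645 mm height, set 485 mm apart overall. Between them run 5 rectangular rungs (31 mm deep, 23 mm thick), front faces flush with the rails' −y face. The bottom of the first rung is 237 mm above the floor and each subsequent rung is 303 mm higher than the one below.

The ladder is on top of the table, centred.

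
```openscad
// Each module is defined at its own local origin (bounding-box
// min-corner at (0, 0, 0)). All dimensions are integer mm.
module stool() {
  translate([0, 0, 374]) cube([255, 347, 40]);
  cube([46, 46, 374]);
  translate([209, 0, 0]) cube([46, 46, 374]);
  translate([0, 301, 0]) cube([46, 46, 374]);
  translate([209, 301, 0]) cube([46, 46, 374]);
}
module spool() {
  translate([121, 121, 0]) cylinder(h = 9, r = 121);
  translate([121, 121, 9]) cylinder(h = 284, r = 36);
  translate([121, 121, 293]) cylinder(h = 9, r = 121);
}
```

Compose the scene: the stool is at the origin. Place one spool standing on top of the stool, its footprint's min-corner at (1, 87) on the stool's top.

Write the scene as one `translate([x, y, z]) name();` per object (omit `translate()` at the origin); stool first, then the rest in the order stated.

stool();
translate([1, 87, 414]) spool();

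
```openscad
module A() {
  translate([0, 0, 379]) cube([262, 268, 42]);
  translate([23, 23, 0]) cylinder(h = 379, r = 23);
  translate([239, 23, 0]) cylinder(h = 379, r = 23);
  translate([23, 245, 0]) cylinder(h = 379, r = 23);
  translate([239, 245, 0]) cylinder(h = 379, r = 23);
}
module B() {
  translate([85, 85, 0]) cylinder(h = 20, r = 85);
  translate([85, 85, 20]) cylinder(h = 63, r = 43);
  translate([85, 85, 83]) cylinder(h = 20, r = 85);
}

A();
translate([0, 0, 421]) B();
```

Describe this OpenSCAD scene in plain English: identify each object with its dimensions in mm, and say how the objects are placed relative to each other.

A is a simple wooden stool: a rectangular seat 262 mm (x) by 268 mm (y), 42 mm thick, top face at z = 421 mm, on four round legs, each 46 mm in diameter. The legs rest on z = 0, each leg's axis is inset half a diameter from the nearest pair of seat edges (so the leg's bounding box is flush with the corner).

B is a spool: two coaxial disc flanges of radius 85 mm and thickness 20 mm, joined by a core cylinder of radius 43 mm and height 63 mm. The lower flange rests on z = 0 and the three cylinders share a vertical axis.

The spool is on top of the stool.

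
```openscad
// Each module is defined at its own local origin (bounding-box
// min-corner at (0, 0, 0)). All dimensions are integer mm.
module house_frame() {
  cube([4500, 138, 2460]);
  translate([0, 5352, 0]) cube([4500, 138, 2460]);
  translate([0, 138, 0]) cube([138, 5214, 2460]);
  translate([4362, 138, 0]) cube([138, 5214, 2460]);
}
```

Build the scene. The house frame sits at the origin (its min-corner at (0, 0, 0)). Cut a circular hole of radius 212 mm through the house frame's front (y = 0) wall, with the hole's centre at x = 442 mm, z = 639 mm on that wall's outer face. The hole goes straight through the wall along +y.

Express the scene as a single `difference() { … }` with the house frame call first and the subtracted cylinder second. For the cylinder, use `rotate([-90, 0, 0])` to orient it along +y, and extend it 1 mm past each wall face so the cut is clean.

difference() {
  house_frame();
  translate([442, -1, 639]) rotate([-90, 0, 0]) cylinder(h = 140, r = 212);
}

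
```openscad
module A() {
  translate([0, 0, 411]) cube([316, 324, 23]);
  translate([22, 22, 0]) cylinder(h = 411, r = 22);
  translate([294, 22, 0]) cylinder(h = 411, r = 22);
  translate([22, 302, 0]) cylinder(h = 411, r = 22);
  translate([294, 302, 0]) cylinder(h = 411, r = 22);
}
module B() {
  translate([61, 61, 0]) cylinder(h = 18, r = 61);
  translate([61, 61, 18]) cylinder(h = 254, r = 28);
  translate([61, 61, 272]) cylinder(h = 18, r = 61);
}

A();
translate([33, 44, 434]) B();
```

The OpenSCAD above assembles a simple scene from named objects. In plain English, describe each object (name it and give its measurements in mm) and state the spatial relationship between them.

A is a simple wooden stool: a rectangular seat 316 mm (x) by 324 mm (y), 23 mm thick, top face at z = 434 mm, on four round legs, each 44 mm in diameter. The legs rest on z = 0, each leg's axis is inset half a diameter from the nearest pair of seat edges (so the leg's bounding box is flush with the corner).

B is a spool: two coaxial disc flanges of radius 61 mm and thickness 18 mm, joined by a core cylinder of radius 28 mm and height 254 mm. The lower flange rests on z = 0 and the three cylinders share a vertical axis.

The spool is on top of the stool.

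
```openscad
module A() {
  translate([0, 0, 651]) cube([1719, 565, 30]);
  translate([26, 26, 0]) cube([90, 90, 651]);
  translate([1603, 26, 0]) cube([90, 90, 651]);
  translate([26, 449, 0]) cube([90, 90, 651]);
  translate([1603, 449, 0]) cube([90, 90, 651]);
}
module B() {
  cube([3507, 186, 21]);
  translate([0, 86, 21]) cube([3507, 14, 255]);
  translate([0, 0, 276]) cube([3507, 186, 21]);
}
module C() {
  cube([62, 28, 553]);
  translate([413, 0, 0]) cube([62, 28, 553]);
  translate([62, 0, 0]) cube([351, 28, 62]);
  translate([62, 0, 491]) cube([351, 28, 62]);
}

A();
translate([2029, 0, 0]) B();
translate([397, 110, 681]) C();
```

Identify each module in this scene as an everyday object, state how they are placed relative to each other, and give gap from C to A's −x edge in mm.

A is a table. B is an I-beam. C is a picture frame. The I-beam is on the floor beside the table on its +x side. The picture frame is on top of the table. The gap from the picture frame to the table's −x edge is 397 mm.

The picture frame's min-x is at 397; the table's min-x is 0; gap = 397 mm.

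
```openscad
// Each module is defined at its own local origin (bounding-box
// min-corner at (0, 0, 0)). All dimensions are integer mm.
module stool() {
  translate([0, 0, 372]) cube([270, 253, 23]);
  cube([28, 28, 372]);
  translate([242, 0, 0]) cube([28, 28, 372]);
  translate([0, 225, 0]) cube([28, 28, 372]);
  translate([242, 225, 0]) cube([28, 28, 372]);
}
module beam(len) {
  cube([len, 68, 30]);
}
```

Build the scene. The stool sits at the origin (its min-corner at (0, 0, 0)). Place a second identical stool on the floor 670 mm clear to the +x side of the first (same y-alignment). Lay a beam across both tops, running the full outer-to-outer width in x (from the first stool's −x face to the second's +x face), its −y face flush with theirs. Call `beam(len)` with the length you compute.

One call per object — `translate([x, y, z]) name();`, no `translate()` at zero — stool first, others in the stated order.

stool();
translate([940, 0, 0]) stool();
translate([0, 0, 395]) beam(1210);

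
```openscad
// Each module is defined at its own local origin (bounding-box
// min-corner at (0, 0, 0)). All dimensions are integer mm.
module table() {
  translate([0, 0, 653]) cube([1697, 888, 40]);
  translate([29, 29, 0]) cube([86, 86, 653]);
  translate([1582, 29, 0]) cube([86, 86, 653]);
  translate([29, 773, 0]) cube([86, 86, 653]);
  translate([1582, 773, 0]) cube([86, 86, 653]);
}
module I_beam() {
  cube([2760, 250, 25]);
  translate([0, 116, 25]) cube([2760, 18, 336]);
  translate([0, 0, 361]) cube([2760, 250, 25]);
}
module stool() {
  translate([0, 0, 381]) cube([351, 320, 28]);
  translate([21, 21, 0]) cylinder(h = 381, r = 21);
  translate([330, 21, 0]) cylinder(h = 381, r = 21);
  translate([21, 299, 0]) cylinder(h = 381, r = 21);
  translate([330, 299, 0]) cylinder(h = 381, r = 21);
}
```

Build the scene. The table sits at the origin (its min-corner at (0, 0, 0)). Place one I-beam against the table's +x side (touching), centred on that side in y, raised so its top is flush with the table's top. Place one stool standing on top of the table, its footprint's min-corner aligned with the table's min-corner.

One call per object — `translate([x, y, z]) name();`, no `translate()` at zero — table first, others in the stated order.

table();
translate([1697, 319, 307]) I_beam();
translate([0, 0, 693]) stool();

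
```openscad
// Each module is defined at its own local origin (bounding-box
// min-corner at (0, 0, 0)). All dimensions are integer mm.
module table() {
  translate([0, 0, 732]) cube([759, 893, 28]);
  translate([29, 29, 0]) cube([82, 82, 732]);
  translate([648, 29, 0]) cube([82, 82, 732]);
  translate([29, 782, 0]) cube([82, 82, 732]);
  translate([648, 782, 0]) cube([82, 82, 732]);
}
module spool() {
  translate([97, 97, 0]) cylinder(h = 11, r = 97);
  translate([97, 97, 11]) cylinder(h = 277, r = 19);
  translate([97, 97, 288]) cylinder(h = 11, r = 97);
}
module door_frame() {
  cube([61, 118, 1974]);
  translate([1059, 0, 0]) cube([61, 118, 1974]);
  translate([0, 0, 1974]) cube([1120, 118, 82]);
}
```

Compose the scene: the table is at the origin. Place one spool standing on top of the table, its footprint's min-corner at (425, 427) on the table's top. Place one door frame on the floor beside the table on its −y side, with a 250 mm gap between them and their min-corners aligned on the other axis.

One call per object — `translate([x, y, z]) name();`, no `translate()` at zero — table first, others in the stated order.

table();
translate([425, 427, 760]) spool();
translate([0, -368, 0]) door_frame();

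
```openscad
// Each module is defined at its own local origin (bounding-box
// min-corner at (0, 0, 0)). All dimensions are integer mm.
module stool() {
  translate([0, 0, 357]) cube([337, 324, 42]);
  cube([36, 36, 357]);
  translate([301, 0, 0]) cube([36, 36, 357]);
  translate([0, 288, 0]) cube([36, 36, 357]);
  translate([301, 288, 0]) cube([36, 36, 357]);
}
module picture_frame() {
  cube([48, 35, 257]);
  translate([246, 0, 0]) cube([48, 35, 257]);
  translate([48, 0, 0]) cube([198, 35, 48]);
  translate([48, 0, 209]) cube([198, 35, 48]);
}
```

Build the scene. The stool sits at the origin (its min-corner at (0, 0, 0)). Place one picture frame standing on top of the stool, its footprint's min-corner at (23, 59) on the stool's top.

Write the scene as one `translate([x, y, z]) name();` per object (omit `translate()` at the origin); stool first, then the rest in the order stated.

stool();
translate([23, 59, 399]) picture_frame();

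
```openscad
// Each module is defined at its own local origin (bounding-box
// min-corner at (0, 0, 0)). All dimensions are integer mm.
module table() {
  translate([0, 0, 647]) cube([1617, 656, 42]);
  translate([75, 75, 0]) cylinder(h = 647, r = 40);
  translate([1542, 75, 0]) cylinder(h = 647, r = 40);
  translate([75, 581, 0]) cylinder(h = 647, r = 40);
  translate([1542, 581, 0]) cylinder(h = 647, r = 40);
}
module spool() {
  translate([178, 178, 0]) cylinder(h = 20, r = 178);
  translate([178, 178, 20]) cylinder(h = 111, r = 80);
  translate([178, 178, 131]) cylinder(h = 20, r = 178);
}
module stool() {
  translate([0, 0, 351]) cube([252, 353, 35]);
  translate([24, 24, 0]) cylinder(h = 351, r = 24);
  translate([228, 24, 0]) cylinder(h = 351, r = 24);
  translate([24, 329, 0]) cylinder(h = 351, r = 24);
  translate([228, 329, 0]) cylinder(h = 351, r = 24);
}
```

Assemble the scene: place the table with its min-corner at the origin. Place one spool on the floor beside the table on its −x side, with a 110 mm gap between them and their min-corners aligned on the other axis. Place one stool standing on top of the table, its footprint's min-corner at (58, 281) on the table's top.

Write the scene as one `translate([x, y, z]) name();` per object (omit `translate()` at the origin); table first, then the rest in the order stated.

table();
translate([-466, 0, 0]) spool();
translate([58, 281, 689]) stool();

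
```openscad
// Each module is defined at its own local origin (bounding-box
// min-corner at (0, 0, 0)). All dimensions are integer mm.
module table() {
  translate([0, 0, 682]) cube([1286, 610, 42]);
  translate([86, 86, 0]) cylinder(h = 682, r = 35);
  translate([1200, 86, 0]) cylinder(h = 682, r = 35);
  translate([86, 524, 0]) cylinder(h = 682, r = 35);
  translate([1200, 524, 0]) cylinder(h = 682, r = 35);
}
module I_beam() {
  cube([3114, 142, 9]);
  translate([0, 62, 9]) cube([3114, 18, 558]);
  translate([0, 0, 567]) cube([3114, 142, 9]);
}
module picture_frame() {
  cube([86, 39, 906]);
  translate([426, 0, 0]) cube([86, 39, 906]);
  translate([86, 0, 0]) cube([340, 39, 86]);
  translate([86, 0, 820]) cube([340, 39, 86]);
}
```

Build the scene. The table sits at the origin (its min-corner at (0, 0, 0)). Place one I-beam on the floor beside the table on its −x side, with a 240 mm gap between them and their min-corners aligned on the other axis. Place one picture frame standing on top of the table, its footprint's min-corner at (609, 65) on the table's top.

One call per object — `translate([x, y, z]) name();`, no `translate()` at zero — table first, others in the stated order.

table();
translate([-3354, 0, 0]) I_beam();
translate([609, 65, 724]) picture_frame();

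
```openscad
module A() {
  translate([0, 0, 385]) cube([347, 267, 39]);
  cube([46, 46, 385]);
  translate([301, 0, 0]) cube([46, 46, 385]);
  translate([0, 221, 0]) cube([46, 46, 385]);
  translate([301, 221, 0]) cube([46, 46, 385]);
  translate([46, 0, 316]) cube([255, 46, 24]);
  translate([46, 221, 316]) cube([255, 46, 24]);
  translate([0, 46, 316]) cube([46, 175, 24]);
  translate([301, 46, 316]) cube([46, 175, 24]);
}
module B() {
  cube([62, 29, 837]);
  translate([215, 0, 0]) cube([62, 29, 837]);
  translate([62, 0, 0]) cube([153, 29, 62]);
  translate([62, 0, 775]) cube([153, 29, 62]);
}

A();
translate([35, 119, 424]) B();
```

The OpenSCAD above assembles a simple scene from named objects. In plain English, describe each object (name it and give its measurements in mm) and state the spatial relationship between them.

A is a four-legged stool. The seat is a 347×267×39 mm slab whose top surface is at z = 424 mm; four square legs, each 46×46 mm in cross-section, run from the floor (z = 0) to the underside of the seat, each flush with a corner of the seat. Four stretchers, 46 mm wide and 24 mm tall, connect adjacent legs with their undersides at z = 316 mm, each running between the inner faces of the legs it joins and aligned with the legs' outer faces on the other axis.

B is a rectangular picture frame lying in the x–z plane (depth along y). The opening is 153 mm wide (x) by 713 mm tall (z), surrounded by a border 62 mm wide on all four sides. The frame is 29 mm deep and is made of two full-height vertical stiles with two horizontal rails fitted between them.

The picture frame is on top of the stool, centred.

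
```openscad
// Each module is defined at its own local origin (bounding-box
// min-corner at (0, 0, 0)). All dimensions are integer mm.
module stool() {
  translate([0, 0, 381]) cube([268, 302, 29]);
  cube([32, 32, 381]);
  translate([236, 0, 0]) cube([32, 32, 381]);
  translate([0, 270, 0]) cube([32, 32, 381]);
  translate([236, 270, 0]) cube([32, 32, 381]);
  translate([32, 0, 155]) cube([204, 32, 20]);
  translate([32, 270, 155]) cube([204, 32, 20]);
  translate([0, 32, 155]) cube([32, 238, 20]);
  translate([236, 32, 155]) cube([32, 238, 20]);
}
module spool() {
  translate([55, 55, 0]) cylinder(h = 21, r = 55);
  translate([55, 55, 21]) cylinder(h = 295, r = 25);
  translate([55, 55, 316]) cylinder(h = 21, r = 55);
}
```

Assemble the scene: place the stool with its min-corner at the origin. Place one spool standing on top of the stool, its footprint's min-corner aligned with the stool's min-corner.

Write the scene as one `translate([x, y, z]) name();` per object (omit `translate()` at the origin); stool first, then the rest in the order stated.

stool();
translate([0, 0, 410]) spool();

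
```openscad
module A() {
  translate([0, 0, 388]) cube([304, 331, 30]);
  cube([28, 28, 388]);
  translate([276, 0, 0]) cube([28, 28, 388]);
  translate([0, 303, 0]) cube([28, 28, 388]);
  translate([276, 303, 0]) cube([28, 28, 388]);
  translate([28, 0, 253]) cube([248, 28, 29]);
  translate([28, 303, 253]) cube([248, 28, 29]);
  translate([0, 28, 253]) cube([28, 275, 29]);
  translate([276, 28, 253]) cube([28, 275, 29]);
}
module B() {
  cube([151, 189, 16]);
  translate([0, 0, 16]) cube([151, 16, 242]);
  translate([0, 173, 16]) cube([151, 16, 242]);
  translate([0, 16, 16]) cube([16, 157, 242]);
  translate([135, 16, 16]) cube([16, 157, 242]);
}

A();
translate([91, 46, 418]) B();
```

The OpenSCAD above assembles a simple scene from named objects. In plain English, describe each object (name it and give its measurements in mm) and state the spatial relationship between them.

A is a four-legged stool. The seat is a 304×331×30 mm slab whose top surface is at z = 418 mm; four square legs, each 28×28 mm in cross-section, run from the floor (z = 0) to the underside of the seat, each flush with a corner of the seat. Four stretchers, 28 mm wide and 29 mm tall, connect adjacent legs with their undersides at z = 253 mm, each running between the inner faces of the legs it joins and aligned with the legs' outer faces on the other axis.

B is an open-topped rectangular box: outside dimensions 151×189×258 mm, with a uniform wall and base thickness of 16 mm. The base is a full 151×189 slab on the floor; four walls sit on top of the base. The front and back walls (the −y and +y sides) span the full width; the two side walls fit between them.

The open box is on top of the stool.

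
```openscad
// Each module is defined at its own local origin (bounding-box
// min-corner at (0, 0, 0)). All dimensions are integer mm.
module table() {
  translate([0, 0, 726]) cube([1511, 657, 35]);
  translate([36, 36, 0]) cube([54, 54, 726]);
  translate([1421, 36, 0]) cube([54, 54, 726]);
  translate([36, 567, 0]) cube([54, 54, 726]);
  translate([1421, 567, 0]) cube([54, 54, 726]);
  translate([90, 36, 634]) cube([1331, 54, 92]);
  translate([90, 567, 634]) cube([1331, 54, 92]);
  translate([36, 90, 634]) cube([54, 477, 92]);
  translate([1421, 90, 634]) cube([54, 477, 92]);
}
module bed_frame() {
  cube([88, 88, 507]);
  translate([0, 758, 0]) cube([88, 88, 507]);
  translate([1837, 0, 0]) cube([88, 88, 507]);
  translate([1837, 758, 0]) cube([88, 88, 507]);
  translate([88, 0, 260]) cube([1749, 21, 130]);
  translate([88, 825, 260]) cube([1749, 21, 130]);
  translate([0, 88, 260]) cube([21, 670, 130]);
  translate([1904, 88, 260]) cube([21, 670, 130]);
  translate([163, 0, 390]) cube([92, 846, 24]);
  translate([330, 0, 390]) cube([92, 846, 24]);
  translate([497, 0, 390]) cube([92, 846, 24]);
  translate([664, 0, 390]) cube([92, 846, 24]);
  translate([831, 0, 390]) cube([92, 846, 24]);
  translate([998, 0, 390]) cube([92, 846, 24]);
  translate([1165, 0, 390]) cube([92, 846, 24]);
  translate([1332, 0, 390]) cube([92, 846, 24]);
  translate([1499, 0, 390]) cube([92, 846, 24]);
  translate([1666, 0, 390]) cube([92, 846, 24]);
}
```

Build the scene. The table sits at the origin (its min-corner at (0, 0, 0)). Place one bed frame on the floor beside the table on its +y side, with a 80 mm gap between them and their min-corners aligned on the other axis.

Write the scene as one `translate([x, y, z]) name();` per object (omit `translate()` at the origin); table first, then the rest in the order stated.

table();
translate([0, 737, 0]) bed_frame();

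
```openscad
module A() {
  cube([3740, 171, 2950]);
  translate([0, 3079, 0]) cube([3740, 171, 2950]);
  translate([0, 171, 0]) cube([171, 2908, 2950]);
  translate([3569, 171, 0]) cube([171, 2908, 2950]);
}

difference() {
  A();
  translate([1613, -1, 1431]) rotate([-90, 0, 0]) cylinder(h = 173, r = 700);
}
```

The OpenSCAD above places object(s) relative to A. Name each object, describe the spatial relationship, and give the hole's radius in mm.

The subtracted cylinder has r = 700 mm.

A is a house frame. The house frame has a circular hole through its front wall. The hole's radius is 700 mm.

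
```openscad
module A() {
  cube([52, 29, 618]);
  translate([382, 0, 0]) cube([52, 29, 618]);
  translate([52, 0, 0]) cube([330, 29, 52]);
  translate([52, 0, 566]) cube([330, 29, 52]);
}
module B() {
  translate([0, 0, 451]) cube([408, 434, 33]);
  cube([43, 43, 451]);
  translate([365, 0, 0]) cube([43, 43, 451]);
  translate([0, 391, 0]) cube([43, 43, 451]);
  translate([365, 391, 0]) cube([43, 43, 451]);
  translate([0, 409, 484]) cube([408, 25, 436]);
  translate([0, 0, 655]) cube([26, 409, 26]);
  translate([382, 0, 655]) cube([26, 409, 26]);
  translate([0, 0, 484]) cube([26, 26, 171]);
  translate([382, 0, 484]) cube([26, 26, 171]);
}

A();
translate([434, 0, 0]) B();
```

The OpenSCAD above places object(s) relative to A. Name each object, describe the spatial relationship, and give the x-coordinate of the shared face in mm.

The picture frame's +x face and the chair's −x face are both at x = 434 mm.

A is a picture frame. B is a chair. The chair is against the picture frame's +x side, with their −y faces flush. The x-coordinate of the shared face is 434 mm.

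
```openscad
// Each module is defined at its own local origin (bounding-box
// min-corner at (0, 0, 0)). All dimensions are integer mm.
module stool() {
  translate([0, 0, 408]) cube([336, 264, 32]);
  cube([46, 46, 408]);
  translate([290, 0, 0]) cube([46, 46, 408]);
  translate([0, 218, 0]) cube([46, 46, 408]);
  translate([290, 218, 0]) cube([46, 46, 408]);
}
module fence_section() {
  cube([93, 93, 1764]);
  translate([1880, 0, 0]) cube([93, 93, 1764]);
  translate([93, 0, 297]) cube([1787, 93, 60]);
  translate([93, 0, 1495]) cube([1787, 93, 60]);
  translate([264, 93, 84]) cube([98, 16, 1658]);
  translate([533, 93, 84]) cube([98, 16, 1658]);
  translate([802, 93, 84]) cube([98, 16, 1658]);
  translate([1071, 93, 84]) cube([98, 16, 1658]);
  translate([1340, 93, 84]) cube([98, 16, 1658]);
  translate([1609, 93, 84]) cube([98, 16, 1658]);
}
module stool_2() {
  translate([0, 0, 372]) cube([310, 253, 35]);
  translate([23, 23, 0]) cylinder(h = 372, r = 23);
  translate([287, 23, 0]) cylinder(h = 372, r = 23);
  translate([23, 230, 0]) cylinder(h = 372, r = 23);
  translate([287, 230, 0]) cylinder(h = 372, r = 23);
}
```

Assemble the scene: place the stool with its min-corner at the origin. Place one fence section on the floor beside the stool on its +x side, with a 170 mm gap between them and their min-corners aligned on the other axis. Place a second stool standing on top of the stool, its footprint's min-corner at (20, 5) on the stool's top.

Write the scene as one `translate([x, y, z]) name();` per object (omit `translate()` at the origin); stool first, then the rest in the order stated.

stool();
translate([506, 0, 0]) fence_section();
translate([20, 5, 440]) stool_2();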